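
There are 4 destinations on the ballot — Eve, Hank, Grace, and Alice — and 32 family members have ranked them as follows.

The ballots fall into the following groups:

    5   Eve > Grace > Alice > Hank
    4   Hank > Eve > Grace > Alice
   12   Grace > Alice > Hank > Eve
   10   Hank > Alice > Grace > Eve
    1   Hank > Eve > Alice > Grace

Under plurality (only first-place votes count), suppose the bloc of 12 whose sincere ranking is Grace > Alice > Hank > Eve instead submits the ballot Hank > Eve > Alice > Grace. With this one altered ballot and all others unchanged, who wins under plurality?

First-place totals with the altered ballot: Eve 5, Hank 27, Grace 0, Alice 0.
The winner is unchanged: still Hank.

Hank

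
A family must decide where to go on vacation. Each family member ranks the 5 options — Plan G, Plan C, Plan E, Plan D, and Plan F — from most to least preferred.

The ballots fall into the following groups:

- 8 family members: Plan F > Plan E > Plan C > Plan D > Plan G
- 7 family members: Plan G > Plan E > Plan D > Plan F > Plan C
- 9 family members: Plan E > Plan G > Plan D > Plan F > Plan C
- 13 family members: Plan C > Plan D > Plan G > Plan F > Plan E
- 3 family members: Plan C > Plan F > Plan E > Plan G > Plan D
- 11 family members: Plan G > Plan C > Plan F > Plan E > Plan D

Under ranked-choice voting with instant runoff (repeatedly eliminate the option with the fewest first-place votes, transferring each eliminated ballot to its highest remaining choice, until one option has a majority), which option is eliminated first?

Round 1: Plan G 18, Plan C 16, Plan E 9, Plan F 8, Plan D 0. Plan D has the fewest and is eliminated.
Round 2: Plan G 18, Plan C 16, Plan E 9, Plan F 8. Plan F has the fewest and is eliminated.
Round 3: Plan G 18, Plan E 17, Plan C 16. Plan C has the fewest and is eliminated.
Round 4: Plan G 31, Plan E 20. Plan G has a majority.

Plan D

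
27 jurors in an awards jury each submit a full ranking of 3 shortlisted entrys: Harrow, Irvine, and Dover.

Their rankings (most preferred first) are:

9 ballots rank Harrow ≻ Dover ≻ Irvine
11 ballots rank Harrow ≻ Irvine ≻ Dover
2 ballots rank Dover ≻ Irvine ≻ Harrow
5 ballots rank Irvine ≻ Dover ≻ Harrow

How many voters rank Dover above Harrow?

Ballots ranking Dover above Harrow: 2+5 = 7.
Ballots ranking Harrow above Dover: 9+11 = 20.
So 7 of 27 voters prefer Dover to Harrow.

7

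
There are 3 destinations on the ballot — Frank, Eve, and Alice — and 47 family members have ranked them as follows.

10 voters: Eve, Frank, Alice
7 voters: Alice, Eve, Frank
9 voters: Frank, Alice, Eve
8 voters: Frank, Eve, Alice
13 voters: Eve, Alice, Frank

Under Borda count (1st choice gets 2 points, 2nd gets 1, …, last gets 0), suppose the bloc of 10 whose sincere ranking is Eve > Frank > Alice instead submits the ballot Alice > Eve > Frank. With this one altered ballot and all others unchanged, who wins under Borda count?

Alice

Borda totals with the altered ballot: Frank 34, Eve 51, Alice 56.
The switch changes the winner from Eve to Alice.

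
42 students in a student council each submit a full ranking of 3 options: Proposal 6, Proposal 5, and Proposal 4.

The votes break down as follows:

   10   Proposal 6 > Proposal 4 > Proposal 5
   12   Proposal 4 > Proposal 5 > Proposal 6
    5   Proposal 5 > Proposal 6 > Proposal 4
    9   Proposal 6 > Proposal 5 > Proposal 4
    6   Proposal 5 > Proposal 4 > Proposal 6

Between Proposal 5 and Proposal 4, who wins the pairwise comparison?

Proposal 4

Ballots ranking Proposal 5 above Proposal 4: 5+9+6 = 20.
Ballots ranking Proposal 4 above Proposal 5: 10+12 = 22.
Proposal 4 wins the head-to-head, 22–20.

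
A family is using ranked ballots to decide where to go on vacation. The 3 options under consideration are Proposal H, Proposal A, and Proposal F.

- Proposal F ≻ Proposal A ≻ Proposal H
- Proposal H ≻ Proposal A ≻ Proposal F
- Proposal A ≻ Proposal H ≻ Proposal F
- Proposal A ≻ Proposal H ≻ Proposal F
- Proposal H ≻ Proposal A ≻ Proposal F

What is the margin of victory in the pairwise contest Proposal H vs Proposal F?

Ballots ranking Proposal H above Proposal F: 4.
Ballots ranking Proposal F above Proposal H: 1.
Proposal H wins 4–1, a margin of 3.

3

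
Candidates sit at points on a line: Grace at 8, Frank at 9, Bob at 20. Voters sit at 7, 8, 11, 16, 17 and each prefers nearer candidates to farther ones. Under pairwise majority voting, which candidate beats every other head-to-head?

Frank

With single-peaked preferences on a line, the Condorcet winner is the candidate closest to the median voter.
The median voter (position 11) is closest to Frank at 9.
Check: Frank vs Grace — voters closer to Frank: 3 of 5.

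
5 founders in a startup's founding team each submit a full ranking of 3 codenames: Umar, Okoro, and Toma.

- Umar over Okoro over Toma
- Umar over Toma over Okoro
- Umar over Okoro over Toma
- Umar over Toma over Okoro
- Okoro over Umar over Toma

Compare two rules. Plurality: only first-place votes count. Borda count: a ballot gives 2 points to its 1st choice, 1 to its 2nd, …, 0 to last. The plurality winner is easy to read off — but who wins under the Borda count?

Umar

Plurality first-place counts: Umar 4, Okoro 1, Toma 0 → Umar.
Borda totals: Umar 9, Okoro 4, Toma 2 → Umar.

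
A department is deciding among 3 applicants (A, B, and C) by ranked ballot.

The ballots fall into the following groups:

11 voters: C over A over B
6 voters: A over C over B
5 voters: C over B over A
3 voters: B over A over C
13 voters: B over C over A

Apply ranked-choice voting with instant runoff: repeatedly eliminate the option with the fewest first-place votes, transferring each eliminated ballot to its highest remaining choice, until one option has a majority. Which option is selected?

Round 1: B 16, C 16, A 6. A has the fewest and is eliminated.
Round 2: C 22, B 16. C has a majority.

C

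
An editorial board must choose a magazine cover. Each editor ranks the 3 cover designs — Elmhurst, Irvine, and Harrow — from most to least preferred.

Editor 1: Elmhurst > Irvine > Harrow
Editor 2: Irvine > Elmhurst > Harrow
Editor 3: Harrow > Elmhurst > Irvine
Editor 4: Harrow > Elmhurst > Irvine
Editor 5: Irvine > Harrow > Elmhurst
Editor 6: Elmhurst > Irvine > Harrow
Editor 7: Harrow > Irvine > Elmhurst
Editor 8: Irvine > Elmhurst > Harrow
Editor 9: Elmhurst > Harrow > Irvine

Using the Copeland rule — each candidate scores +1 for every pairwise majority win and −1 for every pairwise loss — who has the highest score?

Elmhurst

Pairwise results:
  Elmhurst vs Irvine: Elmhurst wins 5–4.
  Elmhurst vs Harrow: Elmhurst wins 5–4.
  Irvine vs Harrow: Irvine wins 5–4.
Copeland scores (wins − losses):
  Elmhurst: 2 − 0 = 2
  Irvine: 1 − 1 = 0
  Harrow: 0 − 2 = -2
Elmhurst has the best Copeland score.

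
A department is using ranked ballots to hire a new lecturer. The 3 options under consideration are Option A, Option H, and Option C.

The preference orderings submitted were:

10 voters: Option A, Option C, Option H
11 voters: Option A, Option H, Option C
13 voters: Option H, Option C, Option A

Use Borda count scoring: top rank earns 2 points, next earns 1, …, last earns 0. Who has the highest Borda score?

Option A

Borda scores:
  Option A: 10·2 + 11·2 + 13·0 = 42
  Option H: 10·0 + 11·1 + 13·2 = 37
  Option C: 10·1 + 11·0 + 13·1 = 23
Option A has the highest total.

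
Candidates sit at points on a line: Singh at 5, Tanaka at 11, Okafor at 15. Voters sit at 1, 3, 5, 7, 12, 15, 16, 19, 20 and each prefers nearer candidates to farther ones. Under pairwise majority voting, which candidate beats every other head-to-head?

With single-peaked preferences on a line, the Condorcet winner is the candidate closest to the median voter.
The median voter (position 12) is closest to Tanaka at 11.
Check: Tanaka vs Singh — voters closer to Tanaka: 5 of 9.

Tanaka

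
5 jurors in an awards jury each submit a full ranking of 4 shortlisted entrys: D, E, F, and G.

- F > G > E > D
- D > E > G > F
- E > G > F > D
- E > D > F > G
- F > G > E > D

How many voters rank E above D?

4

Ballots ranking E above D: 4.
Ballots ranking D above E: 1.
So 4 of 5 voters prefer E to D.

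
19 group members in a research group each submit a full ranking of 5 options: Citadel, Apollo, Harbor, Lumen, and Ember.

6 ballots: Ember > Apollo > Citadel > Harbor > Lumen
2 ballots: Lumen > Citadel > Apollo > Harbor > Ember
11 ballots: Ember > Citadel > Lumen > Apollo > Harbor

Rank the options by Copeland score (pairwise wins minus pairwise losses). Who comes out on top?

Ember

Pairwise results:
  Citadel vs Apollo: Citadel wins 13–6.
  Citadel vs Harbor: Citadel wins 19–0.
  Citadel vs Lumen: Citadel wins 17–2.
  Citadel vs Ember: Ember wins 17–2.
  Apollo vs Harbor: Apollo wins 19–0.
  Apollo vs Lumen: Lumen wins 13–6.
  Apollo vs Ember: Ember wins 17–2.
  Harbor vs Lumen: Lumen wins 13–6.
  Harbor vs Ember: Ember wins 17–2.
  Lumen vs Ember: Ember wins 17–2.
Copeland scores (wins − losses):
  Citadel: 3 − 1 = 2
  Apollo: 1 − 3 = -2
  Harbor: 0 − 4 = -4
  Lumen: 2 − 2 = 0
  Ember: 4 − 0 = 4
Ember has the best Copeland score.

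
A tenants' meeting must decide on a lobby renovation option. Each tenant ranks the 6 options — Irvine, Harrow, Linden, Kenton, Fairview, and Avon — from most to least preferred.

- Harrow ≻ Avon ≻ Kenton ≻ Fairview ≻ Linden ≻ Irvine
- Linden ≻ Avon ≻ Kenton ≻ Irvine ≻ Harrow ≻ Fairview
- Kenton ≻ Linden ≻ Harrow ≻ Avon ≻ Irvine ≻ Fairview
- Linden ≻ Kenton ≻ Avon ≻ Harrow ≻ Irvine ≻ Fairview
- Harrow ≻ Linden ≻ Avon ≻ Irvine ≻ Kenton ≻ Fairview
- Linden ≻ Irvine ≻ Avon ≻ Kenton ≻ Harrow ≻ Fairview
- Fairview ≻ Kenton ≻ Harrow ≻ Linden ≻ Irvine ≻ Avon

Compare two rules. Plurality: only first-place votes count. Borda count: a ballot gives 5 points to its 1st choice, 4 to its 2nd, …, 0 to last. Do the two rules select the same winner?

Plurality first-place counts: Irvine 0, Harrow 2, Linden 3, Kenton 1, Fairview 1, Avon 0 → Linden.
Borda totals: Irvine 11, Harrow 20, Linden 26, Kenton 22, Fairview 7, Avon 19 → Linden.
The two rules agree on Linden.

Yes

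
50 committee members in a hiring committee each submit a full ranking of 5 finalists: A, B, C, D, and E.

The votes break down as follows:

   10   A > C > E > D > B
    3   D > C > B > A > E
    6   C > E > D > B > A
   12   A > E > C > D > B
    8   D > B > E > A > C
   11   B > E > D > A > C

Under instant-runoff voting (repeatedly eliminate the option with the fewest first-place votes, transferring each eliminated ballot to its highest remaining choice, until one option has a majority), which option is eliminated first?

E

Round 1: A 22, B 11, D 11, C 6, E 0. E has the fewest and is eliminated.
Round 2: A 22, B 11, D 11, C 6. C has the fewest and is eliminated.
Round 3: A 22, D 17, B 11. B has the fewest and is eliminated.
Round 4: D 28, A 22. D has a majority.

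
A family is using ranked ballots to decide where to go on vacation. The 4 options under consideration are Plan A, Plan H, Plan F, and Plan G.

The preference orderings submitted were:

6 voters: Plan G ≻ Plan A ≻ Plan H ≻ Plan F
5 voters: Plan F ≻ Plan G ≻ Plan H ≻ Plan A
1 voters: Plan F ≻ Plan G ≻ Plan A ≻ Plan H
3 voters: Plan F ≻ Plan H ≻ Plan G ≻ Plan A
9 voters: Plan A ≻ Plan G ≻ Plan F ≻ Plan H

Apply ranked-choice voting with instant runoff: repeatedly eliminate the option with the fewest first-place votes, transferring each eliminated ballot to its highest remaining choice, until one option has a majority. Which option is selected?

Plan A

Round 1: Plan A 9, Plan F 9, Plan G 6, Plan H 0. Plan H has the fewest and is eliminated.
Round 2: Plan A 9, Plan F 9, Plan G 6. Plan G has the fewest and is eliminated.
Round 3: Plan A 15, Plan F 9. Plan A has a majority.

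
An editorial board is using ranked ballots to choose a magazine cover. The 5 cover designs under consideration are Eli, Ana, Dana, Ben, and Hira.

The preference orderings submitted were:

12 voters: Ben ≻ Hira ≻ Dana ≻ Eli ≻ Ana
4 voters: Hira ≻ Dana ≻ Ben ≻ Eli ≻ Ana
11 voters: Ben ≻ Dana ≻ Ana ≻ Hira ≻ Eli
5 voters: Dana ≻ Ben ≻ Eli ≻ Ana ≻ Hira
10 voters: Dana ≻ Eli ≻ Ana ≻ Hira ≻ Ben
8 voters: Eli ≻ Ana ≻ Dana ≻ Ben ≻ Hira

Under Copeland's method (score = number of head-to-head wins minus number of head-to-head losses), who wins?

Dana

Pairwise results:
  Eli vs Ana: Eli wins 39–11.
  Eli vs Dana: Dana wins 42–8.
  Eli vs Ben: Ben wins 32–18.
  Eli vs Hira: Hira wins 27–23.
  Ana vs Dana: Dana wins 42–8.
  Ana vs Ben: Ben wins 32–18.
  Ana vs Hira: Ana wins 34–16.
  Dana vs Ben: Dana wins 27–23.
  Dana vs Hira: Dana wins 34–16.
  Ben vs Hira: Ben wins 36–14.
Copeland scores (wins − losses):
  Eli: 1 − 3 = -2
  Ana: 1 − 3 = -2
  Dana: 4 − 0 = 4
  Ben: 3 − 1 = 2
  Hira: 1 − 3 = -2
Dana has the best Copeland score.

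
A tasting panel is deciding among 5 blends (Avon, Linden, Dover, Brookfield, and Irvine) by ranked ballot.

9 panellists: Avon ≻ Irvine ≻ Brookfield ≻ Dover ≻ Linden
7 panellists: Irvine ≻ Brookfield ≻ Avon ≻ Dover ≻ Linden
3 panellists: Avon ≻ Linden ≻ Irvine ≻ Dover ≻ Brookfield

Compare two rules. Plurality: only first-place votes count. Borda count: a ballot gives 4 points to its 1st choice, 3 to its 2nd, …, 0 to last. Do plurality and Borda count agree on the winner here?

Yes

Plurality first-place counts: Avon 12, Linden 0, Dover 0, Brookfield 0, Irvine 7 → Avon.
Borda totals: Avon 62, Linden 9, Dover 19, Brookfield 39, Irvine 61 → Avon.
The two rules agree on Avon.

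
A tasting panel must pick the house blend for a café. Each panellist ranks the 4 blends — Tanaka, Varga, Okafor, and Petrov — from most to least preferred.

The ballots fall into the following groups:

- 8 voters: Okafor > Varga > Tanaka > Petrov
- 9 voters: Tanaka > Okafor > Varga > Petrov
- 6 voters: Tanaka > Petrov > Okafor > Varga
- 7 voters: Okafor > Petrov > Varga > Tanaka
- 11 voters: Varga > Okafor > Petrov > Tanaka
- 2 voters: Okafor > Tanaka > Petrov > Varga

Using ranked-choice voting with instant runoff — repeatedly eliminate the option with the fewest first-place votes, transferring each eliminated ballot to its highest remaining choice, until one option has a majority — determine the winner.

Okafor

Round 1: Okafor 17, Tanaka 15, Varga 11, Petrov 0. Petrov has the fewest and is eliminated.
Round 2: Okafor 17, Tanaka 15, Varga 11. Varga has the fewest and is eliminated.
Round 3: Okafor 28, Tanaka 15. Okafor has a majority.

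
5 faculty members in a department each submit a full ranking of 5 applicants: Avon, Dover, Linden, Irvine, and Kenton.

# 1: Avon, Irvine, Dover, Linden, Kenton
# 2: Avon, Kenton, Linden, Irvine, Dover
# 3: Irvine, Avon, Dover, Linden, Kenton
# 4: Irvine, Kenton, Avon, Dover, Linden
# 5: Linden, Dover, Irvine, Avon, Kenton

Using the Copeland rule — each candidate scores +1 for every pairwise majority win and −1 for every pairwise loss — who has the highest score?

Pairwise results:
  Avon vs Dover: Avon wins 4–1.
  Avon vs Linden: Avon wins 4–1.
  Avon vs Irvine: Irvine wins 3–2.
  Avon vs Kenton: Avon wins 4–1.
  Dover vs Linden: Dover wins 3–2.
  Dover vs Irvine: Irvine wins 4–1.
  Dover vs Kenton: Dover wins 3–2.
  Linden vs Irvine: Irvine wins 3–2.
  Linden vs Kenton: Linden wins 3–2.
  Irvine vs Kenton: Irvine wins 4–1.
Copeland scores (wins − losses):
  Avon: 3 − 1 = 2
  Dover: 2 − 2 = 0
  Linden: 1 − 3 = -2
  Irvine: 4 − 0 = 4
  Kenton: 0 − 4 = -4
Irvine has the best Copeland score.

Irvine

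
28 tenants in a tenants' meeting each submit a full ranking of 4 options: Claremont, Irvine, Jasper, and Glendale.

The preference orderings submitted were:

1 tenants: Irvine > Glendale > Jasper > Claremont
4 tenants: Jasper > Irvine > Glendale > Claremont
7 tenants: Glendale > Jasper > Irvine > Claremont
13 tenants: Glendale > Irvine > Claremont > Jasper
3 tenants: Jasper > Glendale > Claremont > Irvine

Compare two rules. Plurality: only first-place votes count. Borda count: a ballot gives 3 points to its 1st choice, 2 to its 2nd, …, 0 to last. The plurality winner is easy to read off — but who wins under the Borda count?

Glendale

Plurality first-place counts: Claremont 0, Irvine 1, Jasper 7, Glendale 20 → Glendale.
Borda totals: Claremont 16, Irvine 44, Jasper 36, Glendale 72 → Glendale.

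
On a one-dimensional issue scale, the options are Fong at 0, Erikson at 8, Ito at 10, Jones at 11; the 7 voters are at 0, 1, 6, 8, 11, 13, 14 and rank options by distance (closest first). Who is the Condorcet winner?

Erikson

With single-peaked preferences on a line, the Condorcet winner is the candidate closest to the median voter.
The median voter (position 8) is closest to Erikson at 8.
Check: Erikson vs Ito — voters closer to Erikson: 4 of 7.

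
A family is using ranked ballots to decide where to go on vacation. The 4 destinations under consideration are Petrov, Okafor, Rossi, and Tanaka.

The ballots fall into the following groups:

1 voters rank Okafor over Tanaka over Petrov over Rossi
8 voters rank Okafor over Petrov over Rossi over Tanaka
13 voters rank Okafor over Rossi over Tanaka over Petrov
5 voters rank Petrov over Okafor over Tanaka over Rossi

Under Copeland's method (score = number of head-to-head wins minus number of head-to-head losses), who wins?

Pairwise results:
  Petrov vs Okafor: Okafor wins 22–5.
  Petrov vs Rossi: Petrov wins 14–13.
  Petrov vs Tanaka: Tanaka wins 14–13.
  Okafor vs Rossi: Okafor wins 27–0.
  Okafor vs Tanaka: Okafor wins 27–0.
  Rossi vs Tanaka: Rossi wins 21–6.
Copeland scores (wins − losses):
  Petrov: 1 − 2 = -1
  Okafor: 3 − 0 = 3
  Rossi: 1 − 2 = -1
  Tanaka: 1 − 2 = -1
Okafor has the best Copeland score.

Okafor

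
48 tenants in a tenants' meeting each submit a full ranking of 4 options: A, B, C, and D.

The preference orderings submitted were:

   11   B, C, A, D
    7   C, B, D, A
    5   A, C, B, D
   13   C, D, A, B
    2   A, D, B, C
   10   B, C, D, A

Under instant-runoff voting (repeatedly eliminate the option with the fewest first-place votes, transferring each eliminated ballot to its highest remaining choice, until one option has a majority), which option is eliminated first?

Round 1: B 21, C 20, A 7, D 0. D has the fewest and is eliminated.
Round 2: B 21, C 20, A 7. A has the fewest and is eliminated.
Round 3: C 25, B 23. C has a majority.

D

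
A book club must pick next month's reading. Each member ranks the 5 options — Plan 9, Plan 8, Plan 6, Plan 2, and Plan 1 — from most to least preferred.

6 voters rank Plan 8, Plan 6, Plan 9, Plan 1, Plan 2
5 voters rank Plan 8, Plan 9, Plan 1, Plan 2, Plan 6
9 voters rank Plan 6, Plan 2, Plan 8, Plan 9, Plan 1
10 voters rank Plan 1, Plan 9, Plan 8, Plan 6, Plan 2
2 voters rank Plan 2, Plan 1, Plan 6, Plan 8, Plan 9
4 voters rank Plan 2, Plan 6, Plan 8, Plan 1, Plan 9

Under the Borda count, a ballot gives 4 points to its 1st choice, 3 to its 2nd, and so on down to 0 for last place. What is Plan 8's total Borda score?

Borda scores:
  Plan 9: 6·2 + 5·3 + 9·1 + 10·3 + 2·0 + 4·0 = 66
  Plan 8: 6·4 + 5·4 + 9·2 + 10·2 + 2·1 + 4·2 = 92
  Plan 6: 6·3 + 5·0 + 9·4 + 10·1 + 2·2 + 4·3 = 80
  Plan 2: 6·0 + 5·1 + 9·3 + 10·0 + 2·4 + 4·4 = 56
  Plan 1: 6·1 + 5·2 + 9·0 + 10·4 + 2·3 + 4·1 = 66

92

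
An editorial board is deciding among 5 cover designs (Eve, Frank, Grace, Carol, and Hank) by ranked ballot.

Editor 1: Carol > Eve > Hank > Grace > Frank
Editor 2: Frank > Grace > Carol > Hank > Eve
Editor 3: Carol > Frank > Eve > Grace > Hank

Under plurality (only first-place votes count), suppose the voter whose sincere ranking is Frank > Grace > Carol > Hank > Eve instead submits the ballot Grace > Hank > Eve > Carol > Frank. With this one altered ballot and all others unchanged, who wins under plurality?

Carol

First-place totals with the altered ballot: Eve 0, Frank 0, Grace 1, Carol 2, Hank 0.
The winner is unchanged: still Carol.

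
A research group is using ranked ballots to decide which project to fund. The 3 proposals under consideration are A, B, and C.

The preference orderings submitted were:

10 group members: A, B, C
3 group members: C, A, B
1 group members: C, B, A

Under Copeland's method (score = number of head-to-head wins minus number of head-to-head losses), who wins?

A

Pairwise results:
  A vs B: A wins 13–1.
  A vs C: A wins 10–4.
  B vs C: B wins 10–4.
Copeland scores (wins − losses):
  A: 2 − 0 = 2
  B: 1 − 1 = 0
  C: 0 − 2 = -2
A has the best Copeland score.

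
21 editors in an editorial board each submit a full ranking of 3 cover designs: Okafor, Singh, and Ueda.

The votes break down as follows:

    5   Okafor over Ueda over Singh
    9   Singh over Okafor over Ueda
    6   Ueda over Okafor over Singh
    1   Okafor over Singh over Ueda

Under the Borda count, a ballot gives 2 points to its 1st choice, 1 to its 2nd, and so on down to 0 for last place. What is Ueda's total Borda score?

17

Borda scores:
  Okafor: 5·2 + 9·1 + 6·1 + 2 = 27
  Singh: 5·0 + 9·2 + 6·0 + 1 = 19
  Ueda: 5·1 + 9·0 + 6·2 + 0 = 17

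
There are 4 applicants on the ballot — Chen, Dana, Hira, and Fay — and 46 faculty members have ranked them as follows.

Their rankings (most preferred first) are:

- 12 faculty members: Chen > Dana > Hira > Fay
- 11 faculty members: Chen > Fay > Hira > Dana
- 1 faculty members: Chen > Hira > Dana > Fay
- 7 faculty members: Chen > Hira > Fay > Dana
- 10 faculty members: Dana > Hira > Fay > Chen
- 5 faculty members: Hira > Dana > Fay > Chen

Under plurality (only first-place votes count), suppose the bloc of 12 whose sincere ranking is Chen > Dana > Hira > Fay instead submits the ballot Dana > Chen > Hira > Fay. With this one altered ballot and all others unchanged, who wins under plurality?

Dana

First-place totals with the altered ballot: Chen 19, Dana 22, Hira 5, Fay 0.
The switch changes the winner from Chen to Dana.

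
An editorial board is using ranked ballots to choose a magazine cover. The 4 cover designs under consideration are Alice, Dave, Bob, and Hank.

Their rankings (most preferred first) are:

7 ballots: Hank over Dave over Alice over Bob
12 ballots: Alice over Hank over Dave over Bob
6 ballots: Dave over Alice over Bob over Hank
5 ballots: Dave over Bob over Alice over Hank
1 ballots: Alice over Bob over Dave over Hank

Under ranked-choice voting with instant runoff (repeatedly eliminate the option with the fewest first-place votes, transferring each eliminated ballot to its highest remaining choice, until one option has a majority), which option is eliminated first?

Round 1: Alice 13, Dave 11, Hank 7, Bob 0. Bob has the fewest and is eliminated.
Round 2: Alice 13, Dave 11, Hank 7. Hank has the fewest and is eliminated.
Round 3: Dave 18, Alice 13. Dave has a majority.

Bob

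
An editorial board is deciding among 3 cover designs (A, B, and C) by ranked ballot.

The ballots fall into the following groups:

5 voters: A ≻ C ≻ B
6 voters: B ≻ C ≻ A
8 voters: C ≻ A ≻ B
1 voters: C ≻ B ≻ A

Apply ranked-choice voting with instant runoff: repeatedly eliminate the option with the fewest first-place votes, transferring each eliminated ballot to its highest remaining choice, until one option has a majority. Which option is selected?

Round 1: C 9, B 6, A 5. A has the fewest and is eliminated.
Round 2: C 14, B 6. C has a majority.

C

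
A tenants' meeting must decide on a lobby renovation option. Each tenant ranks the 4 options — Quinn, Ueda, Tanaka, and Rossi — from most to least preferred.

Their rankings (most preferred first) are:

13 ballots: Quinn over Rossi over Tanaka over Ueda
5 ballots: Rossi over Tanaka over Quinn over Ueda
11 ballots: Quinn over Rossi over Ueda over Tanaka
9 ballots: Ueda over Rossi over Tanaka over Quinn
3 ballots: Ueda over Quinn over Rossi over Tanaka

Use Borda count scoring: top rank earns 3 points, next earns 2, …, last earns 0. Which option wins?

Rossi

Borda scores:
  Quinn: 13·3 + 5·1 + 11·3 + 9·0 + 3·2 = 83
  Ueda: 13·0 + 5·0 + 11·1 + 9·3 + 3·3 = 47
  Tanaka: 13·1 + 5·2 + 11·0 + 9·1 + 3·0 = 32
  Rossi: 13·2 + 5·3 + 11·2 + 9·2 + 3·1 = 84
Rossi has the highest total.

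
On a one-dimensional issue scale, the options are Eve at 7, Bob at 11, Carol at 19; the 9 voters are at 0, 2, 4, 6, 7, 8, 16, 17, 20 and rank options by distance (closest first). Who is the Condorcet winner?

With single-peaked preferences on a line, the Condorcet winner is the candidate closest to the median voter.
The median voter (position 7) is closest to Eve at 7.
Check: Eve vs Bob — voters closer to Eve: 6 of 9.

Eve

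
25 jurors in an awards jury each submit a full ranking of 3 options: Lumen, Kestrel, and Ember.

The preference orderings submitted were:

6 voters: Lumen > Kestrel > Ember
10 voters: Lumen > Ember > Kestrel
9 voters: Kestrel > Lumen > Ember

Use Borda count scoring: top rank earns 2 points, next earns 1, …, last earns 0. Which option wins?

Borda scores:
  Lumen: 6·2 + 10·2 + 9·1 = 41
  Kestrel: 6·1 + 10·0 + 9·2 = 24
  Ember: 6·0 + 10·1 + 9·0 = 10
Lumen has the highest total.

Lumen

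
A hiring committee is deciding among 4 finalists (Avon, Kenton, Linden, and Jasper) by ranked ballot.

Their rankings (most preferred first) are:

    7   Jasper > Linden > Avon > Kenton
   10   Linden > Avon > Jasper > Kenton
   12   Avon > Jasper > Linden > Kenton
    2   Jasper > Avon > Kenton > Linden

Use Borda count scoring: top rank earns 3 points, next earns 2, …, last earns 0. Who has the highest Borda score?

Avon

Borda scores:
  Avon: 7·1 + 10·2 + 12·3 + 2·2 = 67
  Kenton: 7·0 + 10·0 + 12·0 + 2·1 = 2
  Linden: 7·2 + 10·3 + 12·1 + 2·0 = 56
  Jasper: 7·3 + 10·1 + 12·2 + 2·3 = 61
Avon has the highest total.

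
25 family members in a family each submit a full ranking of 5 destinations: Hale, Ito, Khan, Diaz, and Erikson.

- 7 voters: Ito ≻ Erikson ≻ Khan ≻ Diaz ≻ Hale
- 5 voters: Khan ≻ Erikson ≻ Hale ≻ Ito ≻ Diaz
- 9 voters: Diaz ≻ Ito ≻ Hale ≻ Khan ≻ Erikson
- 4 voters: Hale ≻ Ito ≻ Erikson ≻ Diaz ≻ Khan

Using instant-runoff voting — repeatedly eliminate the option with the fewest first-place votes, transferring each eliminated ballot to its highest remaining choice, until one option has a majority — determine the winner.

Round 1: Diaz 9, Ito 7, Khan 5, Hale 4, Erikson 0. Erikson has the fewest and is eliminated.
Round 2: Diaz 9, Ito 7, Khan 5, Hale 4. Hale has the fewest and is eliminated.
Round 3: Ito 11, Diaz 9, Khan 5. Khan has the fewest and is eliminated.
Round 4: Ito 16, Diaz 9. Ito has a majority.

Ito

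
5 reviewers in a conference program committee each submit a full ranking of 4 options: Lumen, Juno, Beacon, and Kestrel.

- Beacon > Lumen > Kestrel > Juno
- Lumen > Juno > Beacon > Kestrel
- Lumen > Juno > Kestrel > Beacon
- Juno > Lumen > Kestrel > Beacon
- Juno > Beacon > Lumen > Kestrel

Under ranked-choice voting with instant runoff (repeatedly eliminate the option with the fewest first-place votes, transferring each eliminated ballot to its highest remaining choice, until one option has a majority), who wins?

Round 1: Lumen 2, Juno 2, Beacon 1, Kestrel 0. Kestrel has the fewest and is eliminated.
Round 2: Lumen 2, Juno 2, Beacon 1. Beacon has the fewest and is eliminated.
Round 3: Lumen 3, Juno 2. Lumen has a majority.

Lumen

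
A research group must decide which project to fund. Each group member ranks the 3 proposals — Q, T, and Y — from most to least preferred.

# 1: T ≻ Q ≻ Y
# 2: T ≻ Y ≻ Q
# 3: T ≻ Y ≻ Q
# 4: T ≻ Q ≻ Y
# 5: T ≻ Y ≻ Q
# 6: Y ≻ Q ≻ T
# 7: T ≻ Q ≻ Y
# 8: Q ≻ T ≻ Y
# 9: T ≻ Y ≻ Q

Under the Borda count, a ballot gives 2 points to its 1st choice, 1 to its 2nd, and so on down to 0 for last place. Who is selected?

Borda scores:
  Q: 1 + 0 + 0 + 1 + 0 + 1 + 1 + 2 + 0 = 6
  T: 2 + 2 + 2 + 2 + 2 + 0 + 2 + 1 + 2 = 15
  Y: 0 + 1 + 1 + 0 + 1 + 2 + 0 + 0 + 1 = 6
T has the highest total.

T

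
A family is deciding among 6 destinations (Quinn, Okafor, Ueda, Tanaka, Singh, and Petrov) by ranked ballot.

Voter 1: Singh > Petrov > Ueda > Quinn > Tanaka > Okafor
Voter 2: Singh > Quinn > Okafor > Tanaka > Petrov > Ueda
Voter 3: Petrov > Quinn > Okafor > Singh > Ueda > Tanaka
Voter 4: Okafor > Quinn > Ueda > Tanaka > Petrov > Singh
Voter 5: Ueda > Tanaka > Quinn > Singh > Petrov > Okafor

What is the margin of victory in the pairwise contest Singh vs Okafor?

Ballots ranking Singh above Okafor: 3.
Ballots ranking Okafor above Singh: 2.
Singh wins 3–2, a margin of 1.

1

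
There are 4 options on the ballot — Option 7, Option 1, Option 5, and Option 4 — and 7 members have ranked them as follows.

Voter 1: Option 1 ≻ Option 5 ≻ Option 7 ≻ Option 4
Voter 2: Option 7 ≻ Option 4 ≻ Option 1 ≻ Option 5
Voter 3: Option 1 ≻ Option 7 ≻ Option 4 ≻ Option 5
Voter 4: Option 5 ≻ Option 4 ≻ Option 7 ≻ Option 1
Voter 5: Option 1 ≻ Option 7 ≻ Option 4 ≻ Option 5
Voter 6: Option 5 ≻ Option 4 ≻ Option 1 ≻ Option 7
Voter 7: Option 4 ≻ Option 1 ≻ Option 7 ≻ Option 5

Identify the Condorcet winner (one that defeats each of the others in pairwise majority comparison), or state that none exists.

No Condorcet winner

Head-to-head results (7 voters total):
Option 7 vs Option 1: Option 1 wins 5–2.
Option 7 vs Option 5: Option 7 wins 4–3.
Option 7 vs Option 4: Option 7 wins 4–3.
Option 1 vs Option 5: Option 1 wins 5–2.
Option 1 vs Option 4: Option 4 wins 4–3.
Option 5 vs Option 4: Option 4 wins 4–3.
No candidate beats all others: Option 7 beats Option 4 beats Option 1 beats Option 7, a majority cycle.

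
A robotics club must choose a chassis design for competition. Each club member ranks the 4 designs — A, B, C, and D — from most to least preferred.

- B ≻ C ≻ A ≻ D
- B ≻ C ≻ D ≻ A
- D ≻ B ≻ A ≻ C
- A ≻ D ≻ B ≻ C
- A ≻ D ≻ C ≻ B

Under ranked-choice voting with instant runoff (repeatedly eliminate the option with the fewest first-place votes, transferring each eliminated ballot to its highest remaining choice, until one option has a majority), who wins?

Round 1: A 2, B 2, D 1, C 0. C has the fewest and is eliminated.
Round 2: A 2, B 2, D 1. D has the fewest and is eliminated.
Round 3: B 3, A 2. B has a majority.

B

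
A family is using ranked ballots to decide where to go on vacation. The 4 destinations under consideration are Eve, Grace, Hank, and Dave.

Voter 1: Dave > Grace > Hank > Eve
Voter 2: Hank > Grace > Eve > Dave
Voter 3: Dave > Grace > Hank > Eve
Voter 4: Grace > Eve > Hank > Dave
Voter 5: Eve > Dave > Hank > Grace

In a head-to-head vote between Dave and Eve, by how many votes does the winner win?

Ballots ranking Dave above Eve: 2.
Ballots ranking Eve above Dave: 3.
Eve wins 3–2, a margin of 1.

1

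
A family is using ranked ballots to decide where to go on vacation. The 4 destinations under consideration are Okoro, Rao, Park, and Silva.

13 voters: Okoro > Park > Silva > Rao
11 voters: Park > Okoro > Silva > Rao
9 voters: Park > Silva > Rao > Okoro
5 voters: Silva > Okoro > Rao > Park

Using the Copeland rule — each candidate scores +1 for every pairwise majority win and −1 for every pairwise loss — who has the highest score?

Park

Pairwise results:
  Okoro vs Rao: Okoro wins 29–9.
  Okoro vs Park: Park wins 20–18.
  Okoro vs Silva: Okoro wins 24–14.
  Rao vs Park: Park wins 33–5.
  Rao vs Silva: Silva wins 38–0.
  Park vs Silva: Park wins 33–5.
Copeland scores (wins − losses):
  Okoro: 2 − 1 = 1
  Rao: 0 − 3 = -3
  Park: 3 − 0 = 3
  Silva: 1 − 2 = -1
Park has the best Copeland score.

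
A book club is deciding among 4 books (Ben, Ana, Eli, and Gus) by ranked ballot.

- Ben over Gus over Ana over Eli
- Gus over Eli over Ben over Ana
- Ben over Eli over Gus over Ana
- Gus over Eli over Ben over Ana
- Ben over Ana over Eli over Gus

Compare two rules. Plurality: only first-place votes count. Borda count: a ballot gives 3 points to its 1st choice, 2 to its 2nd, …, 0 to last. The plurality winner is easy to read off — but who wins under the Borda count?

Plurality first-place counts: Ben 3, Ana 0, Eli 0, Gus 2 → Ben.
Borda totals: Ben 11, Ana 3, Eli 7, Gus 9 → Ben.

Ben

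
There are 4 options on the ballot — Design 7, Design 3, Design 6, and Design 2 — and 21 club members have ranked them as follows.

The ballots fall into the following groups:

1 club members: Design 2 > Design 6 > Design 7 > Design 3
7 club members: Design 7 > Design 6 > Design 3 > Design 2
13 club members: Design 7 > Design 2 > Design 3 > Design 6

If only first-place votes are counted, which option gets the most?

First-place vote totals:
  Design 7: 20
  Design 3: 0
  Design 6: 0
  Design 2: 1
Design 7 has the most first-place votes.

Design 7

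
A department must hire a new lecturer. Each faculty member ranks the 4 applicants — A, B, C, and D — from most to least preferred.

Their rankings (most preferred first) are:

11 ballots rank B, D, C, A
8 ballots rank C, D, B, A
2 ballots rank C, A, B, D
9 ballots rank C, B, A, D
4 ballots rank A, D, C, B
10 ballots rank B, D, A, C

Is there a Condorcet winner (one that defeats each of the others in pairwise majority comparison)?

No

Head-to-head results (44 voters total):
A vs B: B wins 38–6.
A vs C: C wins 30–14.
A vs D: D wins 29–15.
B vs C: C wins 23–21.
B vs D: B wins 32–12.
C vs D: D wins 25–19.
No candidate beats all others: B beats D beats C beats B, a majority cycle.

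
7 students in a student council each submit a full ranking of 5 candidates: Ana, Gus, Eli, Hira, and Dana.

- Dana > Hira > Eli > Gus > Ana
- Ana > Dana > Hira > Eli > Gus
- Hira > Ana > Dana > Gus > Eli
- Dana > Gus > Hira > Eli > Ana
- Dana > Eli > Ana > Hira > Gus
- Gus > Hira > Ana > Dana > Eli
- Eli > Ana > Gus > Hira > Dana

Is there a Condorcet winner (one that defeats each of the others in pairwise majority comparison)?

No

Head-to-head results (7 voters total):
Ana vs Gus: Ana wins 4–3.
Ana vs Eli: Eli wins 4–3.
Ana vs Hira: Hira wins 4–3.
Ana vs Dana: Ana wins 4–3.
Gus vs Eli: Eli wins 4–3.
Gus vs Hira: Hira wins 4–3.
Gus vs Dana: Dana wins 5–2.
Eli vs Hira: Hira wins 5–2.
Eli vs Dana: Dana wins 6–1.
Hira vs Dana: Dana wins 4–3.
No candidate beats all others: Ana beats Dana beats Eli beats Ana, a majority cycle.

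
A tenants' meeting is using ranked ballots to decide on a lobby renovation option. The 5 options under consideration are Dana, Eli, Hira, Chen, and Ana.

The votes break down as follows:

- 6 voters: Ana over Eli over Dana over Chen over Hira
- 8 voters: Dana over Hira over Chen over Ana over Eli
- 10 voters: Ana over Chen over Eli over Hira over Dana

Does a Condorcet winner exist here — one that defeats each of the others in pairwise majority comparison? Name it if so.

Ana

Head-to-head results (24 voters total):
Dana vs Eli: Eli wins 16–8.
Dana vs Hira: Dana wins 14–10.
Dana vs Chen: Dana wins 14–10.
Dana vs Ana: Ana wins 16–8.
Eli vs Hira: Eli wins 16–8.
Eli vs Chen: Chen wins 18–6.
Eli vs Ana: Ana wins 24–0.
Hira vs Chen: Chen wins 16–8.
Hira vs Ana: Ana wins 16–8.
Chen vs Ana: Ana wins 16–8.
Ana beats each rival — Dana (16–8), Eli (24–0), Hira (16–8), Chen (16–8) — so Ana is the Condorcet winner.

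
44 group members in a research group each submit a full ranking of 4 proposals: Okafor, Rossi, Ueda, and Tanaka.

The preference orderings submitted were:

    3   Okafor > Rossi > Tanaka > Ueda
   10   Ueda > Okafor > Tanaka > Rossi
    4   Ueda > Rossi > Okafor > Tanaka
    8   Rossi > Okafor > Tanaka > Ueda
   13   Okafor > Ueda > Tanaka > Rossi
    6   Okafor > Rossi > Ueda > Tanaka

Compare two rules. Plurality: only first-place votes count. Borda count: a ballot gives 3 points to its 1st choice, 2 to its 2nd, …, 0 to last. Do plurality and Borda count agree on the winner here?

Plurality first-place counts: Okafor 22, Rossi 8, Ueda 14, Tanaka 0 → Okafor.
Borda totals: Okafor 106, Rossi 50, Ueda 74, Tanaka 34 → Okafor.
The two rules agree on Okafor.

Yes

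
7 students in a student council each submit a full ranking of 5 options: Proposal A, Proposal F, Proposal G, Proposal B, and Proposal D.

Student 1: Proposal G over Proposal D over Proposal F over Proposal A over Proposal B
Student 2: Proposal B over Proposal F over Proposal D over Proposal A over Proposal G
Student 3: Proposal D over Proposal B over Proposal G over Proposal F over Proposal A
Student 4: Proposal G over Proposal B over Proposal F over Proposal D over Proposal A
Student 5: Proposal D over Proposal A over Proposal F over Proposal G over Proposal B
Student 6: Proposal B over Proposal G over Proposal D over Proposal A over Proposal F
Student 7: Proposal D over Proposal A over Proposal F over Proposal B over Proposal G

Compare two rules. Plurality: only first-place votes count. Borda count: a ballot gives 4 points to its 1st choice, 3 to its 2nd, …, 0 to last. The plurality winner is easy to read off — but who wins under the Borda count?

Plurality first-place counts: Proposal A 0, Proposal F 0, Proposal G 2, Proposal B 2, Proposal D 3 → Proposal D.
Borda totals: Proposal A 9, Proposal F 12, Proposal G 14, Proposal B 15, Proposal D 20 → Proposal D.

Proposal D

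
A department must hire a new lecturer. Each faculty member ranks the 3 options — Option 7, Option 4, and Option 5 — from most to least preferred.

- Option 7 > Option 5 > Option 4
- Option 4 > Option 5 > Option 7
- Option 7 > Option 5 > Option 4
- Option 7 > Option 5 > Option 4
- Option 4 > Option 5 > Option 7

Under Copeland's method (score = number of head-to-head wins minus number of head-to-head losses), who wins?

Option 7

Pairwise results:
  Option 7 vs Option 4: Option 7 wins 3–2.
  Option 7 vs Option 5: Option 7 wins 3–2.
  Option 4 vs Option 5: Option 5 wins 3–2.
Copeland scores (wins − losses):
  Option 7: 2 − 0 = 2
  Option 4: 0 − 2 = -2
  Option 5: 1 − 1 = 0
Option 7 has the best Copeland score.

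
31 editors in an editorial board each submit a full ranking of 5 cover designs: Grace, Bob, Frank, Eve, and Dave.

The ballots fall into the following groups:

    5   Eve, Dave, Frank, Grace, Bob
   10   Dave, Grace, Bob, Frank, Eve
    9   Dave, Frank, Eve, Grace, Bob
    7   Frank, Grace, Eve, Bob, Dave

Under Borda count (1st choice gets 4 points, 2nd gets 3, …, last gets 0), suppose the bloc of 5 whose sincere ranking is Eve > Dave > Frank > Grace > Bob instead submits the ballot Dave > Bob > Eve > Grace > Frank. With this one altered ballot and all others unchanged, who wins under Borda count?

Borda totals with the altered ballot: Grace 65, Bob 42, Frank 65, Eve 42, Dave 96.
The winner is unchanged: still Dave.

Dave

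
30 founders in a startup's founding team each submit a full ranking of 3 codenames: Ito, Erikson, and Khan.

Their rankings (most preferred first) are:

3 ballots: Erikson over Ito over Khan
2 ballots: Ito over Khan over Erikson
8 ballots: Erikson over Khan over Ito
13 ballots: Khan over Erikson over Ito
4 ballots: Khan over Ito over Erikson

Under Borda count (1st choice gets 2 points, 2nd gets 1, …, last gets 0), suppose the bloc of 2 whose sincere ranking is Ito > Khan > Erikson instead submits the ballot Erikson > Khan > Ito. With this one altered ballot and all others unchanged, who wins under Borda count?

Khan

Borda totals with the altered ballot: Ito 7, Erikson 39, Khan 44.
The winner is unchanged: still Khan.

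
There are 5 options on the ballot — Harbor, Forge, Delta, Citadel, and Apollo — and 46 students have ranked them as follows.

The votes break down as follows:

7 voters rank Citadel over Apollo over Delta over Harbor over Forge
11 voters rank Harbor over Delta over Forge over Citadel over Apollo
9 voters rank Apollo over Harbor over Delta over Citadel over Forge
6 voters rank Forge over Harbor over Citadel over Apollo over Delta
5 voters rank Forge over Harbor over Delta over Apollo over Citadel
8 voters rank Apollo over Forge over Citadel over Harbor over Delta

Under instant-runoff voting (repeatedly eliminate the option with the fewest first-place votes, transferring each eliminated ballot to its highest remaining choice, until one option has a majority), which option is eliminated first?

Delta

Round 1: Apollo 17, Harbor 11, Forge 11, Citadel 7, Delta 0. Delta has the fewest and is eliminated.
Round 2: Apollo 17, Harbor 11, Forge 11, Citadel 7. Citadel has the fewest and is eliminated.
Round 3: Apollo 24, Harbor 11, Forge 11. Apollo has a majority.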